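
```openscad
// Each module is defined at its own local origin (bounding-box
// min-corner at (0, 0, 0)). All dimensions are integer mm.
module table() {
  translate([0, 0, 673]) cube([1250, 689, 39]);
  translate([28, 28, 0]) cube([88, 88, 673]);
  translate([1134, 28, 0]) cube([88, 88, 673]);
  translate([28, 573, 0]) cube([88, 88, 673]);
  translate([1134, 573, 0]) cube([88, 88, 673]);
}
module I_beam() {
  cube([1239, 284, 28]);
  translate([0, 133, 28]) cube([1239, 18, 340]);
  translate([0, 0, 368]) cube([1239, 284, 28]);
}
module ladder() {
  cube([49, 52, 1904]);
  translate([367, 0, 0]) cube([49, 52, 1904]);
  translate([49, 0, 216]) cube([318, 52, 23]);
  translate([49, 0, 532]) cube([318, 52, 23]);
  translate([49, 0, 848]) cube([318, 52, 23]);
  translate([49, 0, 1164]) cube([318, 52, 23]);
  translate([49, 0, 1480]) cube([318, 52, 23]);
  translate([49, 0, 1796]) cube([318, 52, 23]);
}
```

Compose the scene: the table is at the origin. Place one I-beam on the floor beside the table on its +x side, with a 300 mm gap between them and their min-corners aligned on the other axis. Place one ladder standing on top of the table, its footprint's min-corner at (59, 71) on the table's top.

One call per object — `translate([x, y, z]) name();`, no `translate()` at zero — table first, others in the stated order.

table();
translate([1550, 0, 0]) I_beam();
translate([59, 71, 712]) ladder();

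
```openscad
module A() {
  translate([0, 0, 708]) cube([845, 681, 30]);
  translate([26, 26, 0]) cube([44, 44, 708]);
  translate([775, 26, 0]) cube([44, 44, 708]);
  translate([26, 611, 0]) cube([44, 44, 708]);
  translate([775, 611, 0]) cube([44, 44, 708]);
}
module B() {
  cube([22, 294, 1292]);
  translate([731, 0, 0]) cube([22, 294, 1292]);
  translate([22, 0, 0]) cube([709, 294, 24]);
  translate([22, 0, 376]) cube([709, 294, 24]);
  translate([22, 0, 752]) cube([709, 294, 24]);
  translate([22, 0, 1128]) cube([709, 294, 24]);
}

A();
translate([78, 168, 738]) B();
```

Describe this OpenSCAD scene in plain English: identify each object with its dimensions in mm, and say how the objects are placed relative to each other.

A is a table with a 845×681 mm rectangular top, 30 mm thick, top surface at z = 738 mm, supported by four 44×44 mm square legs, each inset 26 mm from the nearest pair of top edges, running from the floor.

B is an open bookshelf. Two side panels, each 22 mm thick, 294 mm deep and 1292 mm tall, stand 753 mm apart (outside-to-outside). Between them sit 4 shelves, each 24 mm thick and 294 mm deep, spanning the full gap between the sides. The bottom shelf rests on the floor (its underside at z = 0) and the clear gap between one shelf's top and the next shelf's underside is 352 mm.

The bookshelf is on top of the table.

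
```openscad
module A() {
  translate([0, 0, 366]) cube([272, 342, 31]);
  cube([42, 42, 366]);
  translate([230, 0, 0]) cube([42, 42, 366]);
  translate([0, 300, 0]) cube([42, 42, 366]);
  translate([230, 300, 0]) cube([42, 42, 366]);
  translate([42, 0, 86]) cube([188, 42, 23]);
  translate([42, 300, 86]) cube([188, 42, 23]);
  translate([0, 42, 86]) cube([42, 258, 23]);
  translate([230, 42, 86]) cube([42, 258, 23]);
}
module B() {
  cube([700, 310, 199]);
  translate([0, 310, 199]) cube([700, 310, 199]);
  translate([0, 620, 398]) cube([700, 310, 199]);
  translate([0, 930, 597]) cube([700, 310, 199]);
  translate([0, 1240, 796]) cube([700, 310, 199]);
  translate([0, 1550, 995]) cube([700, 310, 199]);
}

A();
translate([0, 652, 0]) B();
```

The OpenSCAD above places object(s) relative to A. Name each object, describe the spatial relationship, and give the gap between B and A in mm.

The staircase's nearest face is 310 mm from the stool's +y face.

A is a stool. B is a staircase. The staircase is on the floor beside the stool on its +y side. The gap between the staircase and the stool is 310 mm.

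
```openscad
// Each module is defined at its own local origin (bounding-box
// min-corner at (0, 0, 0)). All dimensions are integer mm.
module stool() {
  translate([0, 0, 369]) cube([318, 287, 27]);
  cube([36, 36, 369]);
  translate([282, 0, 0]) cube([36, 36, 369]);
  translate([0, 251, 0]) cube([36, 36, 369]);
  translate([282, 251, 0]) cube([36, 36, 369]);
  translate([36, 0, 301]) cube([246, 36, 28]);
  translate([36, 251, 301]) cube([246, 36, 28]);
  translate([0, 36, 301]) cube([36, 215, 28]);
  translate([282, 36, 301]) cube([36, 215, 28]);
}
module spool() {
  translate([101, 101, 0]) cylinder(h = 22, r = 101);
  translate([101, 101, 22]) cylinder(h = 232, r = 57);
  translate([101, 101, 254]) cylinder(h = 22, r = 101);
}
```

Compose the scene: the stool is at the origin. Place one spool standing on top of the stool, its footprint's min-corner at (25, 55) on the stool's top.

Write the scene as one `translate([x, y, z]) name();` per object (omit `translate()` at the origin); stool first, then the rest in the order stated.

stool();
translate([25, 55, 396]) spool();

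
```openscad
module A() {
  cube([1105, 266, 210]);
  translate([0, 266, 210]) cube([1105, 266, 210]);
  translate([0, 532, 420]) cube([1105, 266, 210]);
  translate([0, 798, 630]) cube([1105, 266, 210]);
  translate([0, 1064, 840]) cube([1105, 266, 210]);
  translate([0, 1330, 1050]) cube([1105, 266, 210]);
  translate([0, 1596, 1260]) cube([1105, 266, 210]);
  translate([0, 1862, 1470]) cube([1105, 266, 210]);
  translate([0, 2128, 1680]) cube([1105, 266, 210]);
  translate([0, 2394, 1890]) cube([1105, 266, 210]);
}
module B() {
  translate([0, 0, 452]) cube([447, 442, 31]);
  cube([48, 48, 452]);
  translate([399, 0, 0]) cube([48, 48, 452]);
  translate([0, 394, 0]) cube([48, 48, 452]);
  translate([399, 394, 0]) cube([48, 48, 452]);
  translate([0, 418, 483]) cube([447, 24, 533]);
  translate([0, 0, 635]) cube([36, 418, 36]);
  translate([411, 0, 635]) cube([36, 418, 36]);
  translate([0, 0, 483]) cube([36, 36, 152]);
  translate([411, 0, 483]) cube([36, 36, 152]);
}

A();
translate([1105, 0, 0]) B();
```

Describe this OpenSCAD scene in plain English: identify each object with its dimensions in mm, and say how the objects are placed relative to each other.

A is a run of 10 identical solid stair steps. Each tread is 1105×266 mm and each step block is 210 mm high. Step 1 rests on the floor; step k is offset from step 1 by (k−1)×266 mm in y and (k−1)×210 mm in z.

B is a chair: 447×442 mm seat, 31 mm thick, top at z = 483 mm, on four 48 mm square corner legs flush with the seat edges. A 24 mm thick backrest slab spans the full seat width, extending 533 mm above the seat top, its back face flush with the seat's +y edge. Two armrests of 36×36 mm section run along each side from the seat's front edge to the front of the backrest, top faces 188 mm above the seat top and outer faces flush with the seat's x-edges; a 36×36 mm post under the front of each armrest stands on the seat at the front corner.

The chair is against the staircase's +x side, with their −y faces flush.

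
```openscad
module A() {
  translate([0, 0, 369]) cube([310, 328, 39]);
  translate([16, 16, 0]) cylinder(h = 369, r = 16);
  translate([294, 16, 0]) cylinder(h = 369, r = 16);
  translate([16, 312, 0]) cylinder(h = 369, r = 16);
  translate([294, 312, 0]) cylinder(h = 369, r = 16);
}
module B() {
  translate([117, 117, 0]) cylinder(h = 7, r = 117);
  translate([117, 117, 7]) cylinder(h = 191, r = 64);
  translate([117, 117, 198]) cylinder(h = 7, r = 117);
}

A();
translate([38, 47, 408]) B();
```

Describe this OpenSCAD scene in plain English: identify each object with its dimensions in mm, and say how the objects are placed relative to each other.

A is a simple wooden stool: a rectangular seat 310 mm (x) by 328 mm (y), 39 mm thick, top face at z = 408 mm, on four round legs, each 32 mm in diameter. The legs rest on z = 0, each leg's axis is inset half a diameter from the nearest pair of seat edges (so the leg's bounding box is flush with the corner).

B is a spool: two coaxial disc flanges of radius 117 mm and thickness 7 mm, joined by a core cylinder of radius 64 mm and height 191 mm. The lower flange rests on z = 0 and the three cylinders share a vertical axis.

The spool is on top of the stool, centred.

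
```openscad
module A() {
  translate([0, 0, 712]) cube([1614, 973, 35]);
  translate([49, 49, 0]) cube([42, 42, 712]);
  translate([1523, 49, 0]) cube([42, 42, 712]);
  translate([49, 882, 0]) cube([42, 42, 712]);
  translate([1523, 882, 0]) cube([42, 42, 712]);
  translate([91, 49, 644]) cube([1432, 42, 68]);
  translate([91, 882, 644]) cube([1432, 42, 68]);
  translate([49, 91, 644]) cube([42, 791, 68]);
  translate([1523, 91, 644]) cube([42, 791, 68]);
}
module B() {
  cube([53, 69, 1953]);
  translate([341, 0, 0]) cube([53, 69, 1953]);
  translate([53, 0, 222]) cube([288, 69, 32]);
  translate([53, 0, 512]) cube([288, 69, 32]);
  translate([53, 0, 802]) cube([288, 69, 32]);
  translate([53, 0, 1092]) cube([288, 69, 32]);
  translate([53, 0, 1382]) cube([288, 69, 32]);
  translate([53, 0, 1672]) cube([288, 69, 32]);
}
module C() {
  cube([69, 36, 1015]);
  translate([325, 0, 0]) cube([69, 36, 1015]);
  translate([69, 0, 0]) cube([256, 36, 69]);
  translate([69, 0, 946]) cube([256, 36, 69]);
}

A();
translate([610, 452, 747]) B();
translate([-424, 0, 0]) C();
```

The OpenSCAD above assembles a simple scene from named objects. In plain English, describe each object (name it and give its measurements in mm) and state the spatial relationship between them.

A is a table: top 1614 mm (x) × 973 mm (y), 35 mm thick, upper face at z = 747 mm, on four 42×42 mm square legs, each inset 49 mm from the nearest pair of top edges, running from z = 0 to the bottom of the top. Four apron rails, 42 mm thick and 68 mm tall, run between adjacent legs with their top edges flush with the underside of the top and their outer faces flush with the legs' outer faces.

B is a wooden ladder with two side rails of 53×69 mm section and 1953 mm height, set 394 mm apart overall. Between them run 6 rectangular rungs (69 mm deep, 32 mm thick), front faces flush with the rails' −y face. The bottom of the first rung is 222 mm above the floor and each subsequent rung is 290 mm higher than the one below.

C is a rectangular picture frame lying in the x–z plane (depth along y). The opening is 256 mm wide (x) by 877 mm tall (z), surrounded by a border 69 mm wide on all four sides. The frame is 36 mm deep and is made of two full-height vertical stiles with two horizontal rails fitted between them.

The ladder is on top of the table, centred. The picture frame is on the floor beside the table on its −x side.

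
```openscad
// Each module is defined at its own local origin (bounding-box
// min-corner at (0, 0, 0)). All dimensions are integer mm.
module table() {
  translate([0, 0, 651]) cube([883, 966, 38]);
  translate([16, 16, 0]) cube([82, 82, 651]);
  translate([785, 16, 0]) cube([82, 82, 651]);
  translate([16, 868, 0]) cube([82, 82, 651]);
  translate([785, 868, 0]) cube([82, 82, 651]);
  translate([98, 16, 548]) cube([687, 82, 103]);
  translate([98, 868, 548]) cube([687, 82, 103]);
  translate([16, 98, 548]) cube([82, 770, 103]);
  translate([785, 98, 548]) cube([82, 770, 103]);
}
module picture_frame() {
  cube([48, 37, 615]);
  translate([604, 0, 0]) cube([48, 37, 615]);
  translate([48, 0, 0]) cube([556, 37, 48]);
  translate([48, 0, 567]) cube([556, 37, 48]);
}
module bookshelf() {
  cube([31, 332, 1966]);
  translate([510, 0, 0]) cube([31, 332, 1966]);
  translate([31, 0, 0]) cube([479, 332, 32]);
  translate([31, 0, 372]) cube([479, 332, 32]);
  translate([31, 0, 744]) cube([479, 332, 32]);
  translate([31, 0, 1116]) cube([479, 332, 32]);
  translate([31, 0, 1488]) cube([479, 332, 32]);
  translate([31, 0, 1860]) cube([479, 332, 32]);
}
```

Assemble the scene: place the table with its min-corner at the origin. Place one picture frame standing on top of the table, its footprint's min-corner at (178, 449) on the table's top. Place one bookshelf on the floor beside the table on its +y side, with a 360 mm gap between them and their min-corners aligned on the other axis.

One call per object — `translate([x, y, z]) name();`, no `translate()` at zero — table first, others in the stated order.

table();
translate([178, 449, 689]) picture_frame();
translate([0, 1326, 0]) bookshelf();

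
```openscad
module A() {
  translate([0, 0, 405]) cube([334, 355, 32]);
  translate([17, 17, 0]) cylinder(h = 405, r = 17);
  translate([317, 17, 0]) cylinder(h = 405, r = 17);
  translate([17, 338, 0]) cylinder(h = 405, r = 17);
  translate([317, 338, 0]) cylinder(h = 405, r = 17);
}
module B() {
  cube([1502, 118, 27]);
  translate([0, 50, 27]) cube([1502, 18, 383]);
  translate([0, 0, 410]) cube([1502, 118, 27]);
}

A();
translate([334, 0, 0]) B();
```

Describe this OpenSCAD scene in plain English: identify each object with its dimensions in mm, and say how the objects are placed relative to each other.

A is a four-legged stool. The seat is a 334×355×32 mm slab whose top surface is at z = 437 mm; four round legs, each 34 mm in diameter, run from the floor (z = 0) to the underside of the seat, each leg's axis is inset half a diameter from the nearest pair of seat edges (so the leg's bounding box is flush with the corner).

B is an I-beam lying along x, 1502 mm long. Overall section height 437 mm. Two flanges 118 mm wide (y) and 27 mm thick, one on the floor and one at the top; a web 18 mm thick runs between them, centred on the flange width.

The I-beam is against the stool's +x side, with their −y faces flush.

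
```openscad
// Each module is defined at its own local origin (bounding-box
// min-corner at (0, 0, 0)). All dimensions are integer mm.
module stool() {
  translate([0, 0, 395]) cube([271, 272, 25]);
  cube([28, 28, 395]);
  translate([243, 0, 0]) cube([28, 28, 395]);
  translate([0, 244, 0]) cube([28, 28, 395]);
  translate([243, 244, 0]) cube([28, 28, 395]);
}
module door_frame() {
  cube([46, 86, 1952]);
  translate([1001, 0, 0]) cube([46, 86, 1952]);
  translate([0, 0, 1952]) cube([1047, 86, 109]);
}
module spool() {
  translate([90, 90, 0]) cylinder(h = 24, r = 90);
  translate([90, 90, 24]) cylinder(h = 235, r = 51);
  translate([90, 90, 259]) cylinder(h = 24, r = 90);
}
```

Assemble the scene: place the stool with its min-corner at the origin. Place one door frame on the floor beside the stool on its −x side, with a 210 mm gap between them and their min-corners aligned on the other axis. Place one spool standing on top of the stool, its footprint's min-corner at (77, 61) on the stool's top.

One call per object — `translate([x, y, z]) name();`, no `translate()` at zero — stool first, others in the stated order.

stool();
translate([-1257, 0, 0]) door_frame();
translate([77, 61, 420]) spool();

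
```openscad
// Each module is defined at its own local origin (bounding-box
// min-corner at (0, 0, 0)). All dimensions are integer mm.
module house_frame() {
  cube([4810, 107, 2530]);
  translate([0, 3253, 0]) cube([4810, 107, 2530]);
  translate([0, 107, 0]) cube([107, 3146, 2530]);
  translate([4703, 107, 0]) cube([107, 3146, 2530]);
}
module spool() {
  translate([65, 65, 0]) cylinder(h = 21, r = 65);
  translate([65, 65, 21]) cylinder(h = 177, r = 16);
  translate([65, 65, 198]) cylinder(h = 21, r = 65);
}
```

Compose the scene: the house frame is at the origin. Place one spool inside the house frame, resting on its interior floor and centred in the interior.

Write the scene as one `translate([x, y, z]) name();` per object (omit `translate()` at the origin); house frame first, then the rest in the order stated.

house_frame();
translate([2340, 1615, 0]) spool();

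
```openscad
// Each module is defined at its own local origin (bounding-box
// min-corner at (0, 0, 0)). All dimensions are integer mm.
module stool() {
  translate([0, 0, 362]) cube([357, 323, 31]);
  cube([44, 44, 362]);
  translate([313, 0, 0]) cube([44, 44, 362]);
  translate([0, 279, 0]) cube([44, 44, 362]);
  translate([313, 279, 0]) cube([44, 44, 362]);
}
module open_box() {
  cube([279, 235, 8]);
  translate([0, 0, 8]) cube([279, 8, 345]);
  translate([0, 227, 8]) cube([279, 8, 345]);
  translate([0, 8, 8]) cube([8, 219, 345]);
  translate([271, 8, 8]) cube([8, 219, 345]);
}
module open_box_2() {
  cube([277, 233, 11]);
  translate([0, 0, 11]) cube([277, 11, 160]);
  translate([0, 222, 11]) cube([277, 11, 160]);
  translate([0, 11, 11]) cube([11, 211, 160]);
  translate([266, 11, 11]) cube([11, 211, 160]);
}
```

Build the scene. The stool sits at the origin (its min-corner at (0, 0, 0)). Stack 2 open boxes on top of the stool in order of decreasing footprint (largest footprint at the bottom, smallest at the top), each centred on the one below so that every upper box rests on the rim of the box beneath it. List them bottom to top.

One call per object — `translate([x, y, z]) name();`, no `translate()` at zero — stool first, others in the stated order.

stool();
translate([39, 44, 393]) open_box();
translate([40, 45, 746]) open_box_2();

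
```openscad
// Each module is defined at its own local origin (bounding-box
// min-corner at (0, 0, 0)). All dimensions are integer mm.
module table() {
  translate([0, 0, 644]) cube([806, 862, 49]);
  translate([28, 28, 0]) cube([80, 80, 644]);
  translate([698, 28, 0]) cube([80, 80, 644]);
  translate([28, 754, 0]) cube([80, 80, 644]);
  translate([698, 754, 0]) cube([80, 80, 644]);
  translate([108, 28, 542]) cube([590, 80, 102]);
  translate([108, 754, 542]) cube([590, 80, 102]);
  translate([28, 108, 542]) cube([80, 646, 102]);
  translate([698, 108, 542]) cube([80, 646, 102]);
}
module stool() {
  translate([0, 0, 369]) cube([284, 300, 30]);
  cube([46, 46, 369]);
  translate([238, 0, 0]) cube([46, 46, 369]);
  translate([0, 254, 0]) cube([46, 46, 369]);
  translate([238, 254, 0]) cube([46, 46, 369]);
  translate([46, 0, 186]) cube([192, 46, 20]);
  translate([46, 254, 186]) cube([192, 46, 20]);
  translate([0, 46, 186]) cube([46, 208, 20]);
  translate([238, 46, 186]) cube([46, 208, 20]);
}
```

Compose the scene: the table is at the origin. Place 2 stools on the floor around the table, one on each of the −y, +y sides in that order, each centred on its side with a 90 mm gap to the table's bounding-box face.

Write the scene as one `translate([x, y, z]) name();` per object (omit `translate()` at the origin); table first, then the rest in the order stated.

table();
translate([261, -390, 0]) stool();
translate([261, 952, 0]) stool();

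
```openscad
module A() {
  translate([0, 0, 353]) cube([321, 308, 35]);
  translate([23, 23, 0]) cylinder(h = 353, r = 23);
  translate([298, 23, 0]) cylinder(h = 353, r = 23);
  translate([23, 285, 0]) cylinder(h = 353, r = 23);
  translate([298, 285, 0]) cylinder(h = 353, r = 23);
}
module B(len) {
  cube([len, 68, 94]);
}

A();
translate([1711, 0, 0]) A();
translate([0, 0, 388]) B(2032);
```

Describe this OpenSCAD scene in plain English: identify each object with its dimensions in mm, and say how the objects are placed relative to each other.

A is a four-legged stool. The seat is a 321×308×35 mm slab whose top surface is at z = 388 mm; four round legs, each 46 mm in diameter, run from the floor (z = 0) to the underside of the seat, each leg's axis is inset half a diameter from the nearest pair of seat edges (so the leg's bounding box is flush with the corner).

B is a rectangular beam 2032 mm long (x), 68 mm deep (y), 94 mm thick (z).

The beam spans the tops of two stools placed 1390 mm apart, resting at z = 388 mm.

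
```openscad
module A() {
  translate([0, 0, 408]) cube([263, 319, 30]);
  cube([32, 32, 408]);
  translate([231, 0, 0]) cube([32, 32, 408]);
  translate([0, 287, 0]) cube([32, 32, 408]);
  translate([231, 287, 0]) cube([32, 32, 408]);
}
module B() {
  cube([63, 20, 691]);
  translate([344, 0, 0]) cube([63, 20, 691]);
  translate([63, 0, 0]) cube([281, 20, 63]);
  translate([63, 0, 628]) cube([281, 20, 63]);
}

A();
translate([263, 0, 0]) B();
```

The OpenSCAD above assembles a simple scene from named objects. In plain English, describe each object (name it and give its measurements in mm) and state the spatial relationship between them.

A is a four-legged stool. The seat is a 263×319×30 mm slab whose top surface is at z = 438 mm; four square legs, each 32×32 mm in cross-section, run from the floor (z = 0) to the underside of the seat, each flush with a corner of the seat.

B is a rectangular picture frame lying in the x–z plane (depth along y). The opening is 281 mm wide (x) by 565 mm tall (z), surrounded by a border 63 mm wide on all four sides. The frame is 20 mm deep and is made of two full-height vertical stiles with two horizontal rails fitted between them.

The picture frame is against the stool's +x side, with their −y faces flush.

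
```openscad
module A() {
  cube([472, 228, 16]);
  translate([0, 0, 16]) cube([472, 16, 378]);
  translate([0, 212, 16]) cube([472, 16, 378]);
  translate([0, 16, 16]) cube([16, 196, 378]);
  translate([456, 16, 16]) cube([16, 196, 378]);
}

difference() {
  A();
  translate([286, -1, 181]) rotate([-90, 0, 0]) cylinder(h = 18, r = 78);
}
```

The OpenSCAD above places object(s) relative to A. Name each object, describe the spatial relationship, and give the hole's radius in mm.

The subtracted cylinder has r = 78 mm.

A is an open box. The open box has a circular hole through its front wall. The hole's radius is 78 mm.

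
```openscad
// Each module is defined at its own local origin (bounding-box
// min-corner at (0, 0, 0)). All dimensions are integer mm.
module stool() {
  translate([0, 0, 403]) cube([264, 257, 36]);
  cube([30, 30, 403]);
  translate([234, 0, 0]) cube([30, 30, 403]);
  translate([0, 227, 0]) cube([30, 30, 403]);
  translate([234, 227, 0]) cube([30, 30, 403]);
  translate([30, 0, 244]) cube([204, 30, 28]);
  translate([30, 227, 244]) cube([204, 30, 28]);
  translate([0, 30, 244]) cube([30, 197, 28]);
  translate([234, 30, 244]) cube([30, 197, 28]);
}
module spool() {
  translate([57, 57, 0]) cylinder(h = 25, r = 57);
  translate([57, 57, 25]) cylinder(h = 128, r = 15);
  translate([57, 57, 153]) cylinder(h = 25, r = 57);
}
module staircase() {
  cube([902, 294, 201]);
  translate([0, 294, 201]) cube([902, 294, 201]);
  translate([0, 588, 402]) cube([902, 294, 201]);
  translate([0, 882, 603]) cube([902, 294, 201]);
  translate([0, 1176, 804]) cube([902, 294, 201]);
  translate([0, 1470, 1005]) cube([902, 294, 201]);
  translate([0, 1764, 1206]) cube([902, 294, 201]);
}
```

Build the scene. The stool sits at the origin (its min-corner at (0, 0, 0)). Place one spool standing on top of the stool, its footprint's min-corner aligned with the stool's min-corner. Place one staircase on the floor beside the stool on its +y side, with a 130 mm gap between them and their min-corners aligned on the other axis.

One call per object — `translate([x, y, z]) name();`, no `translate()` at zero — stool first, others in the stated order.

stool();
translate([0, 0, 439]) spool();
translate([0, 387, 0]) staircase();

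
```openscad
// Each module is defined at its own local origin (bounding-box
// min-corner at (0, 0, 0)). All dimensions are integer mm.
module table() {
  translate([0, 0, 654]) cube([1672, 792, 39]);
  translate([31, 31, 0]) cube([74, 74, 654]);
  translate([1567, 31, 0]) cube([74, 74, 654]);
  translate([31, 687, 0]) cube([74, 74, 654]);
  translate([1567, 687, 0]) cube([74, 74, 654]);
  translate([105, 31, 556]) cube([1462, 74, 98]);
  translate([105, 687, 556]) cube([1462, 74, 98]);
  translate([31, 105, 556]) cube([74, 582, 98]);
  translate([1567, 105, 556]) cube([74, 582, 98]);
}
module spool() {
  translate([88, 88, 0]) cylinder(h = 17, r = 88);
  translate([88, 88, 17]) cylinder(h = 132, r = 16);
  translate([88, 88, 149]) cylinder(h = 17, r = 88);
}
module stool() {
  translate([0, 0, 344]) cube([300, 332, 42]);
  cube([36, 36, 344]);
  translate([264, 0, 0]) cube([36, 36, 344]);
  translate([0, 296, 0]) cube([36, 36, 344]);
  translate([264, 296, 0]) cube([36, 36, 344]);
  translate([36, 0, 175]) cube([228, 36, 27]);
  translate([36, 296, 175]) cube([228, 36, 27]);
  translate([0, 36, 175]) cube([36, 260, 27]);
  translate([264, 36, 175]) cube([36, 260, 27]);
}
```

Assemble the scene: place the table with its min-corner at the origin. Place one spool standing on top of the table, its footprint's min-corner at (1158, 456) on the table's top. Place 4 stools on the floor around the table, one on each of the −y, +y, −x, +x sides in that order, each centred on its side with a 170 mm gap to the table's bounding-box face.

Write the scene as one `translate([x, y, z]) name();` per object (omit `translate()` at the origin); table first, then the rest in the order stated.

table();
translate([1158, 456, 693]) spool();
translate([686, -502, 0]) stool();
translate([686, 962, 0]) stool();
translate([-470, 230, 0]) stool();
translate([1842, 230, 0]) stool();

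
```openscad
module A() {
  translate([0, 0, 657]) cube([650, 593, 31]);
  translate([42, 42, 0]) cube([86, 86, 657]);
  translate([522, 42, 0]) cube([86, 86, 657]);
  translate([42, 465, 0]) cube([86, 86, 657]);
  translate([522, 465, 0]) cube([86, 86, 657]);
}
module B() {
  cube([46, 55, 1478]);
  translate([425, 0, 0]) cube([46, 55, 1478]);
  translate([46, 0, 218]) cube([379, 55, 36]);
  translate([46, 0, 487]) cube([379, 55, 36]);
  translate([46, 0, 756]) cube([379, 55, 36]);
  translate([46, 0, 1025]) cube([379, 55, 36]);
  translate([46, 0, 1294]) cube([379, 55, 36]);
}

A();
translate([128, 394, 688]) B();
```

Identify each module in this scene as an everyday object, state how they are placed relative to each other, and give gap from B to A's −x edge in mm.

A is a table. B is a ladder. The ladder is on top of the table. The gap from the ladder to the table's −x edge is 128 mm.

The ladder's min-x is at 128; the table's min-x is 0; gap = 128 mm.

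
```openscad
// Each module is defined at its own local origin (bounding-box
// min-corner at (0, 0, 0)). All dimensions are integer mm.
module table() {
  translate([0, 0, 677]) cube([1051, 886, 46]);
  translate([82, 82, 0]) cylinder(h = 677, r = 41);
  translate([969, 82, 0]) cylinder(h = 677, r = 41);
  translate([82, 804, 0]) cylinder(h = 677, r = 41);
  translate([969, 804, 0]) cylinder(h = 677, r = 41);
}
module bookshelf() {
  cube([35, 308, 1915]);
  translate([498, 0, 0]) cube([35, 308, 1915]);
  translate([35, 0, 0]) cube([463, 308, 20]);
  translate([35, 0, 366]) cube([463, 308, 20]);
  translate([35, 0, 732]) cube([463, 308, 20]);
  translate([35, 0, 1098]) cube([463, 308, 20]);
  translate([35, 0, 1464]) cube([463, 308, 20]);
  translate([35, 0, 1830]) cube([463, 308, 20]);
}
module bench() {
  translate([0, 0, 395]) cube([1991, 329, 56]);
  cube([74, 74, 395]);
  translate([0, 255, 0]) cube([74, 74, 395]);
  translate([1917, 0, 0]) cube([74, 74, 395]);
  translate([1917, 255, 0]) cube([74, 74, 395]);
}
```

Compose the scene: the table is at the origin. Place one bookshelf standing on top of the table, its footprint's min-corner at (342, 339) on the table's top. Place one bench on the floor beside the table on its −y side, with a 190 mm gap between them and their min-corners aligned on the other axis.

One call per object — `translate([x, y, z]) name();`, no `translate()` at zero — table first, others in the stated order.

table();
translate([342, 339, 723]) bookshelf();
translate([0, -519, 0]) bench();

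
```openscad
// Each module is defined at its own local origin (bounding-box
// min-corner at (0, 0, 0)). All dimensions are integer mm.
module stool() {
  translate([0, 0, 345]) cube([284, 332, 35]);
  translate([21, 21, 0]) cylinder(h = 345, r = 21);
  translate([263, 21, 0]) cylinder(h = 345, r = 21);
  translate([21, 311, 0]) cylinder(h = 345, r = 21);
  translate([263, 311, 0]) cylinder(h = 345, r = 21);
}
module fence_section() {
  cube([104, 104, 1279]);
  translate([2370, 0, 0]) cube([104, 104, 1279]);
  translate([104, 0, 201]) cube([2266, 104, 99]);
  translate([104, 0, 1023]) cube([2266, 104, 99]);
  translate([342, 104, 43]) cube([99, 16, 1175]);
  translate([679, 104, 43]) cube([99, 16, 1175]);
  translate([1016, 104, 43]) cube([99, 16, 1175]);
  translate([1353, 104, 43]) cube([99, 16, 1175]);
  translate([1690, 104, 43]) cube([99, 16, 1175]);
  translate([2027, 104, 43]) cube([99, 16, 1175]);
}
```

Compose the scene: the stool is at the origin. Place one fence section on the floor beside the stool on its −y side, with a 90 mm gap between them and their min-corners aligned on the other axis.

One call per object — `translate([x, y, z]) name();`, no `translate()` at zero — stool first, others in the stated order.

stool();
translate([0, -210, 0]) fence_section();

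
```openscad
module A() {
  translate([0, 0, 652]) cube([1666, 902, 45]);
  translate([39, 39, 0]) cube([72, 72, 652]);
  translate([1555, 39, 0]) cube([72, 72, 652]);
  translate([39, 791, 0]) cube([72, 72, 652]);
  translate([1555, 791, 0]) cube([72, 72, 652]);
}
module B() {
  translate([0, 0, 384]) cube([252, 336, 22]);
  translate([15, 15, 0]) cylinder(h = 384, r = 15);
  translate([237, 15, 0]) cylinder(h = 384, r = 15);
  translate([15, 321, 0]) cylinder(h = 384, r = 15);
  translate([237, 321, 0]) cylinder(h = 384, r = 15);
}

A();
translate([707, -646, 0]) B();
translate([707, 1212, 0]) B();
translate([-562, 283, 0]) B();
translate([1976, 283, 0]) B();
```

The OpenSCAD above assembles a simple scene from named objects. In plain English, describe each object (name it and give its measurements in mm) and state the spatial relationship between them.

A is a table with a 1666×902 mm rectangular top, 45 mm thick, top surface at z = 697 mm, supported by four 72×72 mm square legs, each inset 39 mm from the nearest pair of top edges, running from the floor.

B is a four-legged stool. The seat is 252×336 mm, 22 mm thick, top at z = 406 mm. It stands on four round legs, each 30 mm in diameter, from z = 0 to the seat underside, each leg's axis is inset half a diameter from the nearest pair of seat edges (so the leg's bounding box is flush with the corner).

Four stools sit around the table at the −y, +y, −x, +x sides.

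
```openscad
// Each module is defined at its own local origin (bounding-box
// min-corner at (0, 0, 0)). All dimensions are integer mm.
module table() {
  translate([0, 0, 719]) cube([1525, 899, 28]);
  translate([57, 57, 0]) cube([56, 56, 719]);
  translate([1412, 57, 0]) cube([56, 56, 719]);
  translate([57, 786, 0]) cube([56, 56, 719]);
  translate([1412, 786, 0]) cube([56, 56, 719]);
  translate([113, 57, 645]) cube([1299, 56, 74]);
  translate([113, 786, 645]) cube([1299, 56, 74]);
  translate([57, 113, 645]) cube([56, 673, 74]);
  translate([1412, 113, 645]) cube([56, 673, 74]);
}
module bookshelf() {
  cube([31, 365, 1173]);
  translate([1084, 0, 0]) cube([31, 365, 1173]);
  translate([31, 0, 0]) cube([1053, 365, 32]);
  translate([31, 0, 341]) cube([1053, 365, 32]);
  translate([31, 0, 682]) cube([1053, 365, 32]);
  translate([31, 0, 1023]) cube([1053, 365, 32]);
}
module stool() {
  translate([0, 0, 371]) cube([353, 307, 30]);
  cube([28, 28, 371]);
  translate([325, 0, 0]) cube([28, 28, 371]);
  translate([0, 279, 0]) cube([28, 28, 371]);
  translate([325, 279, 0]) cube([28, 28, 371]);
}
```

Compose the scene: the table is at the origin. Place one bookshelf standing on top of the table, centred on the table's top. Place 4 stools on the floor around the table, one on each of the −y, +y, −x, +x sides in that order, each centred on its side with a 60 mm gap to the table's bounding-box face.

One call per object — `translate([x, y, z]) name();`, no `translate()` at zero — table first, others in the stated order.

table();
translate([205, 267, 747]) bookshelf();
translate([586, -367, 0]) stool();
translate([586, 959, 0]) stool();
translate([-413, 296, 0]) stool();
translate([1585, 296, 0]) stool();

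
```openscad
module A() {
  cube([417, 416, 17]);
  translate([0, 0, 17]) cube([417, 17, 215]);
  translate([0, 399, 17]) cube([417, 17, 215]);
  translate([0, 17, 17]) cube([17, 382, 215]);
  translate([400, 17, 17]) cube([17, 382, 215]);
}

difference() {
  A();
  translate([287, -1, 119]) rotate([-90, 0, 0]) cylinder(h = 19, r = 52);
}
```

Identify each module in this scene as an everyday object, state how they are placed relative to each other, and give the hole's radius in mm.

The subtracted cylinder has r = 52 mm.

A is an open box. The open box has a circular hole through its front wall. The hole's radius is 52 mm.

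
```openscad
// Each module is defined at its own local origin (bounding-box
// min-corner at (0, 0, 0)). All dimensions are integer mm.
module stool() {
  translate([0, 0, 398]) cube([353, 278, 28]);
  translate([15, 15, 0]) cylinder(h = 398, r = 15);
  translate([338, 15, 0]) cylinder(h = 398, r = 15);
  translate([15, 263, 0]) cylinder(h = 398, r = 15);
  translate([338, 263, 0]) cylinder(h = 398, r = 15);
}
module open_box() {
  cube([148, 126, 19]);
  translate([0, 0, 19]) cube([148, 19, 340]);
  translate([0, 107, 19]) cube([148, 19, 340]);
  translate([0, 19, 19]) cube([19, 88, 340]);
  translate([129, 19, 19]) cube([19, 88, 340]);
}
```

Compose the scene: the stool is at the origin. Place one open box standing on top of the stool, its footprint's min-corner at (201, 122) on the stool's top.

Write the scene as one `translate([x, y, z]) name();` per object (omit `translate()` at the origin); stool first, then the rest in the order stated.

stool();
translate([201, 122, 426]) open_box();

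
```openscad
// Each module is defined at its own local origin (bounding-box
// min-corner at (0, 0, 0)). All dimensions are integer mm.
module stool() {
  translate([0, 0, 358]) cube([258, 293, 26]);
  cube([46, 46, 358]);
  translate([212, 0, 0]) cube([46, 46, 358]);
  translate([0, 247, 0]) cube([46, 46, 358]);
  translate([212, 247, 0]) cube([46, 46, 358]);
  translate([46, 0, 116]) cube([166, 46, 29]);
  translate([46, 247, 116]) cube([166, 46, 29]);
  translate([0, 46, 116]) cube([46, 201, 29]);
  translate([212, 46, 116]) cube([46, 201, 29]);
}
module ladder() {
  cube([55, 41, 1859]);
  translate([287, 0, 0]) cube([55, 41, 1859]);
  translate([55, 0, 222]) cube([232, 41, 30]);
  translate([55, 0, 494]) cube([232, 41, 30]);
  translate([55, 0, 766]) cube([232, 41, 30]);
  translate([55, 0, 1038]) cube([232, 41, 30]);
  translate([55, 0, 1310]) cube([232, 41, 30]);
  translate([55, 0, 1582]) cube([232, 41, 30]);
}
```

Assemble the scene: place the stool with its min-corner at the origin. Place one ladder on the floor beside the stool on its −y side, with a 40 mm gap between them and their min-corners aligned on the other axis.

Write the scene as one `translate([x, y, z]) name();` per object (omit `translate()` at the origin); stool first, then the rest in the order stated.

stool();
translate([0, -81, 0]) ladder();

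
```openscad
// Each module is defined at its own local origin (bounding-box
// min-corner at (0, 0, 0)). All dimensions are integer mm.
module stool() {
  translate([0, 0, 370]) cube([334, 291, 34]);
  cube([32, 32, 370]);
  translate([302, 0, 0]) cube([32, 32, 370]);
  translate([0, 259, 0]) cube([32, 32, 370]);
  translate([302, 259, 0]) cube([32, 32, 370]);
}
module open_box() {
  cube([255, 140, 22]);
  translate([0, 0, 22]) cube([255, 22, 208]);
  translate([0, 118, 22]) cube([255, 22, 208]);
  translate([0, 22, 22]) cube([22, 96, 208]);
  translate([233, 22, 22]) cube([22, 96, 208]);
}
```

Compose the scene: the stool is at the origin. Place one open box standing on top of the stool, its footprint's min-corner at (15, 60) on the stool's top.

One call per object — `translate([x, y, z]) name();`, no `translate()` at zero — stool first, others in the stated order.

stool();
translate([15, 60, 404]) open_box();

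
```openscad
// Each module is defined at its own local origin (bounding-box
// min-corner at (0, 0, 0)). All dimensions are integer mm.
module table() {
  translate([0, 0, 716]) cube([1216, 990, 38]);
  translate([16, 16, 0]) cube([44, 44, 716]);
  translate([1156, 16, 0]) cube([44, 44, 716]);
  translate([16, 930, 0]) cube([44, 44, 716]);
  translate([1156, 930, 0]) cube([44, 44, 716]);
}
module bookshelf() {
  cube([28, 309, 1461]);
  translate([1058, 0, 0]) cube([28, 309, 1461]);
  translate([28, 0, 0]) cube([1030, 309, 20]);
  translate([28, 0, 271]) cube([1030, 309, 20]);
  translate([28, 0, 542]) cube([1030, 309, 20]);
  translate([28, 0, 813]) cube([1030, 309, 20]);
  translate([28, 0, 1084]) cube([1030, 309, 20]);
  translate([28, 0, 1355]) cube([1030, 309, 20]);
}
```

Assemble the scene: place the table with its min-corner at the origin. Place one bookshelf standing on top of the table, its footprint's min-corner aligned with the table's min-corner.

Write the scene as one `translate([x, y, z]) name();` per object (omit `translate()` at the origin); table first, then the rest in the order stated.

table();
translate([0, 0, 754]) bookshelf();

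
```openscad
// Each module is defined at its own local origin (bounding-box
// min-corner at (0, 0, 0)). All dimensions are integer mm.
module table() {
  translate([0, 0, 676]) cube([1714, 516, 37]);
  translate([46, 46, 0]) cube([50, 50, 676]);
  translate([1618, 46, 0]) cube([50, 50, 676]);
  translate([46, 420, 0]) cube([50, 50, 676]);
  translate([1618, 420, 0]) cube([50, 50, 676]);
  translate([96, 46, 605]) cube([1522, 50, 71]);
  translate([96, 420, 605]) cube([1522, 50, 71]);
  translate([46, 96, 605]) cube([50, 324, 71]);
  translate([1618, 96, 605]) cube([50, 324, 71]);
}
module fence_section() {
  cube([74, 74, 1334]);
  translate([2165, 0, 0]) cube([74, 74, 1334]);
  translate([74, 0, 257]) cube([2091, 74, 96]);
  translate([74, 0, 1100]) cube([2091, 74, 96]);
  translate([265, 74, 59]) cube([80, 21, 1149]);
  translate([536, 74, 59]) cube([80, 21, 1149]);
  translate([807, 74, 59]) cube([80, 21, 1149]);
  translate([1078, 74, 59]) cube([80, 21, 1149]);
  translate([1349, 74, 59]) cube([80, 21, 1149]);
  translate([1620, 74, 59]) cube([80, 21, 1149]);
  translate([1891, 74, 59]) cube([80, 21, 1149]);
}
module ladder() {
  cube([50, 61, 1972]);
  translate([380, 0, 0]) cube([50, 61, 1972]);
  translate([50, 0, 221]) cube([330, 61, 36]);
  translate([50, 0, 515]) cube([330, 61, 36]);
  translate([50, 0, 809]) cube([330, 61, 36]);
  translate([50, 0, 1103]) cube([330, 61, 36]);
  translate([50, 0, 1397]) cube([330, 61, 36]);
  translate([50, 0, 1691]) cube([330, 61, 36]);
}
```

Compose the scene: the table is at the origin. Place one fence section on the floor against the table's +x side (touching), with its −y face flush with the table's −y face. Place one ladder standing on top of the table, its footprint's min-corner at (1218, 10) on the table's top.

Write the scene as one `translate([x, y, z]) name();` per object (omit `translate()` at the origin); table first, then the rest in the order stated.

table();
translate([1714, 0, 0]) fence_section();
translate([1218, 10, 713]) ladder();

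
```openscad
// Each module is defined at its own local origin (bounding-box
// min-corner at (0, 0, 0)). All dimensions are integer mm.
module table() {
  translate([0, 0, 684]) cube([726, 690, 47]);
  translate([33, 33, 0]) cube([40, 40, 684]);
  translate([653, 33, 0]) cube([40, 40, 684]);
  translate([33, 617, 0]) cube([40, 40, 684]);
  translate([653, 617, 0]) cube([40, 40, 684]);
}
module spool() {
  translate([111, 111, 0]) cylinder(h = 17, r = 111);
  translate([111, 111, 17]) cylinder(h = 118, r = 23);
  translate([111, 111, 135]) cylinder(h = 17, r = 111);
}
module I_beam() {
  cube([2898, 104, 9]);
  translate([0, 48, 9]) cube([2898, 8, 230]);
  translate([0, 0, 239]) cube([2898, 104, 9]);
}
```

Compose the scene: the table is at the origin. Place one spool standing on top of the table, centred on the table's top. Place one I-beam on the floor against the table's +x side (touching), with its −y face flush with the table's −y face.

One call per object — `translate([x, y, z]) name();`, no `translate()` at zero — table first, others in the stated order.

table();
translate([252, 234, 731]) spool();
translate([726, 0, 0]) I_beam();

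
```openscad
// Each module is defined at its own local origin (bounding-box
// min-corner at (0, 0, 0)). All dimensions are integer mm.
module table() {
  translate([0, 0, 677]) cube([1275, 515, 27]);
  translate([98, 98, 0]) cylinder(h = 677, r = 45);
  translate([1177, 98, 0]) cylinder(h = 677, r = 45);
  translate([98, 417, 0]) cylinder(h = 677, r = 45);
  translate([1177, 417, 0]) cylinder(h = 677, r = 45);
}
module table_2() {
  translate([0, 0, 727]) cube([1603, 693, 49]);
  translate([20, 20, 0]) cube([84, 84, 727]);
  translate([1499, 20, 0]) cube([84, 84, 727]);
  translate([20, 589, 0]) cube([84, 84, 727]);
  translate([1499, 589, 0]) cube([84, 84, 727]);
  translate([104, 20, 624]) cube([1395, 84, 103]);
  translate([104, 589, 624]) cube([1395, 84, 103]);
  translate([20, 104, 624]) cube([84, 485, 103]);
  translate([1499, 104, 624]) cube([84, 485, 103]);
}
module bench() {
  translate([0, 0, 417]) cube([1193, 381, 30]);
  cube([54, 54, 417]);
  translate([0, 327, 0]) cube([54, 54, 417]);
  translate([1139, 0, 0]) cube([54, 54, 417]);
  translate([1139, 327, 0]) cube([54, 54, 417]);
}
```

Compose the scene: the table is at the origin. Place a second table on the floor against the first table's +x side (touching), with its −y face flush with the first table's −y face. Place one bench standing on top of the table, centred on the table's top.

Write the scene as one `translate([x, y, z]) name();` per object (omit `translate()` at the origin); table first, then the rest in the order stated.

table();
translate([1275, 0, 0]) table_2();
translate([41, 67, 704]) bench();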